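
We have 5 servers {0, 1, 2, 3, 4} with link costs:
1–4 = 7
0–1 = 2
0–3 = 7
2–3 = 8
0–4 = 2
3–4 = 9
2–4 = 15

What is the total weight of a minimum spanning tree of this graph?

Grow the tree from 1 using Prim:
Step 1: frontier [0–1 2, 1–4 7] → take 0–1 (2); add 0.
Step 2: frontier [0–4 2, 0–3 7, 1–4 7] → take 0–4 (2); add 4.
Step 3: frontier [0–3 7, 3–4 9, 2–4 15] → take 0–3 (7); add 3.
Step 4: frontier [2–3 8, 2–4 15] → take 2–3 (8); add 2.
MST edges: 0–1, 0–4, 0–3, 2–3; total weight 2+2+7+8 = 19.

19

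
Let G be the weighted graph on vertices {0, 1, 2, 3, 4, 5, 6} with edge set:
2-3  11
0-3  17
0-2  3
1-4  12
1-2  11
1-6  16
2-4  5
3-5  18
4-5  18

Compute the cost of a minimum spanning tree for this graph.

64

Kruskal's algorithm — process edges by increasing weight (ties by edge label):
0-2 (3): add. Components now {0,2} {1} {3} {4} {5} {6}
2-4 (5): add. Components now {0,2,4} {1} {3} {5} {6}
1-2 (11): add. Components now {0,1,2,4} {3} {5} {6}
2-3 (11): add. Components now {0,1,2,3,4} {5} {6}
1-4 (12): skip — 1 and 4 already connected.
1-6 (16): add. Components now {0,1,2,3,4,6} {5}
0-3 (17): skip — 0 and 3 already connected.
3-5 (18): add. Components now {0,1,2,3,4,5,6}
MST edges: 0-2, 2-4, 1-2, 2-3, 1-6, 3-5; total weight 3+5+11+11+16+18 = 64.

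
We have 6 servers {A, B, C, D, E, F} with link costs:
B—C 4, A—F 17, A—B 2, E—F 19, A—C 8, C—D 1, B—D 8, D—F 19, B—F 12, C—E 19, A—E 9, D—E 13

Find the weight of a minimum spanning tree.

Prim, starting at D.
Step 1: frontier [C—D 1, B—D 8, D—E 13, D—F 19] → take C—D (1); add C.
Step 2: frontier [B—C 4, A—C 8, C—E 19, B—D 8, D—E 13, D—F 19] → take B—C (4); add B.
Step 3: frontier [A—B 2, B—F 12, A—C 8, C—E 19, D—E 13, D—F 19] → take A—B (2); add A.
Step 4: frontier [A—E 9, A—F 17, B—F 12, C—E 19, D—E 13, D—F 19] → take A—E (9); add E.
Step 5: frontier [A—F 17, B—F 12, D—F 19, E—F 19] → take B—F (12); add F.
MST edges: C—D, B—C, A—B, A—E, B—F; total weight 1+4+2+9+12 = 28.

28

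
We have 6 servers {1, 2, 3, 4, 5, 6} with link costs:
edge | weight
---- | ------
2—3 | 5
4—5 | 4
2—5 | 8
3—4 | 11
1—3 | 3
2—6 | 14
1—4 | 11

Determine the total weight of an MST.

34

Kruskal: consider edges lightest-first.
1—3 (3): add — endpoints in different components.
4—5 (4): add — endpoints in different components.
2—3 (5): add — endpoints in different components.
2—5 (8): add — endpoints in different components.
1—4 (11): skip — 1 and 4 already connected.
3—4 (11): skip — 3 and 4 already connected.
2—6 (14): add — endpoints in different components.
MST edges: 1—3, 4—5, 2—3, 2—5, 2—6; total weight 3+4+5+8+14 = 34.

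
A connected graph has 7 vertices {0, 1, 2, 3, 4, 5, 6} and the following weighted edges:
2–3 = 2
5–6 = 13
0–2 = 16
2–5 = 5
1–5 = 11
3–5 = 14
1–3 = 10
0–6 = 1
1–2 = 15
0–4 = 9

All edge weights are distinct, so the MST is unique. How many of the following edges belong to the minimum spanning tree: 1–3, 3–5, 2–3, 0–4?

3

Sort edges by weight, then run Kruskal:
0–6 (1): add. Components now {0,6} {1} {2} {3} {4} {5}
2–3 (2): add. Components now {0,6} {1} {2,3} {4} {5}
2–5 (5): add. Components now {0,6} {1} {2,3,5} {4}
0–4 (9): add. Components now {0,4,6} {1} {2,3,5}
1–3 (10): add. Components now {0,4,6} {1,2,3,5}
1–5 (11): skip — 1 and 5 already connected.
5–6 (13): add. Components now {0,1,2,3,4,5,6}
MST edge set: {0–6, 2–3, 2–5, 0–4, 1–3, 5–6}.
Of the listed edges, {1–3, 2–3, 0–4} are in the MST → 3.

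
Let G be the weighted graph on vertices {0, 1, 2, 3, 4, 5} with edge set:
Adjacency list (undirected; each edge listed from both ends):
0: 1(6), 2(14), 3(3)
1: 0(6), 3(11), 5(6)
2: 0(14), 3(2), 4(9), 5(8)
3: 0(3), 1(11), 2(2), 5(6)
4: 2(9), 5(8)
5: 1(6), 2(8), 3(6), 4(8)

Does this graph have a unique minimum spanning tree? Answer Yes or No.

Sort edges by weight, then run Kruskal:
2–3 (2): add — endpoints in different components.
0–3 (3): add — endpoints in different components.
0–1 (6): add — endpoints in different components.
1–5 (6): add — endpoints in different components.
3–5 (6): skip — 3 and 5 already connected.
2–5 (8): skip — 2 and 5 already connected.
4–5 (8): add — endpoints in different components.
Non-tree edge 3–5 has weight 6, equal to the heaviest edge on its tree cycle — swapping gives another MST of the same weight. Not unique.

No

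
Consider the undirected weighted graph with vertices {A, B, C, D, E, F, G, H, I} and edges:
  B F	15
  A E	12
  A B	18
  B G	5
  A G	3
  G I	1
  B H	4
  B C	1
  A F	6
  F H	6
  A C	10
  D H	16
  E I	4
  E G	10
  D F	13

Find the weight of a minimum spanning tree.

37

Prim's algorithm from A:
Step 1: cheapest edge leaving the tree is A G (3); add G.
Step 2: cheapest edge leaving the tree is G I (1); add I.
Step 3: cheapest edge leaving the tree is E I (4); add E.
Step 4: cheapest edge leaving the tree is B G (5); add B.
Step 5: cheapest edge leaving the tree is B C (1); add C.
Step 6: cheapest edge leaving the tree is B H (4); add H.
Step 7: cheapest edge leaving the tree is A F (6); add F.
Step 8: cheapest edge leaving the tree is D F (13); add D.
MST edges: A G, G I, E I, B G, B C, B H, A F, D F; total weight 3+1+4+5+1+4+6+13 = 37.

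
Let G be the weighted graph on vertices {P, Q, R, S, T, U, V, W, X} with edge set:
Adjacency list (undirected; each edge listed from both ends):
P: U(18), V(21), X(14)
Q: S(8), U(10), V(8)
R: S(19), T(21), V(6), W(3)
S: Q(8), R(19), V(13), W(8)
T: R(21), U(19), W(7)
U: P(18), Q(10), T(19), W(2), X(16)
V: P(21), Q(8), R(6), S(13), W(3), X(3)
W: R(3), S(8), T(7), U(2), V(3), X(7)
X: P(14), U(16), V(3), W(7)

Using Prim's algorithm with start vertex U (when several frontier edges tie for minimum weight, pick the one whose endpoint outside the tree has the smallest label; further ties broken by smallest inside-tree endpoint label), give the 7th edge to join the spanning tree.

Prim, starting at U.
Step 1: cheapest edge leaving the tree is U-W (2); add W.
Step 2: cheapest edge leaving the tree is R-W (3); add R.
Step 3: cheapest edge leaving the tree is V-W (3); add V.
Step 4: cheapest edge leaving the tree is V-X (3); add X.
Step 5: cheapest edge leaving the tree is T-W (7); add T.
Step 6: cheapest edge leaving the tree is Q-V (8); add Q.
Step 7: cheapest edge leaving the tree is Q-S (8); add S.
Step 8: cheapest edge leaving the tree is P-X (14); add P.
The 7th edge added is Q-S.

Q-S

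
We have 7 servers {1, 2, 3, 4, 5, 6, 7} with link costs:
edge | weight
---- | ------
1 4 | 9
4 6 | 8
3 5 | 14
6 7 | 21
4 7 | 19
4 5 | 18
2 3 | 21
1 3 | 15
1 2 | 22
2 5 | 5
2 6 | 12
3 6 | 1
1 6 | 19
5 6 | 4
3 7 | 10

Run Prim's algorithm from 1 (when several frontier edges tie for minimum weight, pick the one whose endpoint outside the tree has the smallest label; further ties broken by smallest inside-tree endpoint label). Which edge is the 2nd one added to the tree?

Prim's algorithm from 1:
Step 1: cheapest edge leaving the tree is 1 4 (9); add 4.
Step 2: cheapest edge leaving the tree is 4 6 (8); add 6.
Step 3: cheapest edge leaving the tree is 3 6 (1); add 3.
Step 4: cheapest edge leaving the tree is 5 6 (4); add 5.
Step 5: cheapest edge leaving the tree is 2 5 (5); add 2.
Step 6: cheapest edge leaving the tree is 3 7 (10); add 7.
The 2nd edge added is 4 6.

4-6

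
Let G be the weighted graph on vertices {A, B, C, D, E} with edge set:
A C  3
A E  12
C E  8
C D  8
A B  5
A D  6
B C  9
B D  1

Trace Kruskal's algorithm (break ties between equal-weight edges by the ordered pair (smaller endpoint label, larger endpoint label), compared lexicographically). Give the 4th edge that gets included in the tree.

Sort edges by weight, then run Kruskal:
B D (1): add — endpoints in different components.
A C (3): add — endpoints in different components.
A B (5): add — endpoints in different components.
A D (6): skip — A and D already connected.
C D (8): skip — C and D already connected.
C E (8): add — endpoints in different components.
The 4th edge added is C E.

C-E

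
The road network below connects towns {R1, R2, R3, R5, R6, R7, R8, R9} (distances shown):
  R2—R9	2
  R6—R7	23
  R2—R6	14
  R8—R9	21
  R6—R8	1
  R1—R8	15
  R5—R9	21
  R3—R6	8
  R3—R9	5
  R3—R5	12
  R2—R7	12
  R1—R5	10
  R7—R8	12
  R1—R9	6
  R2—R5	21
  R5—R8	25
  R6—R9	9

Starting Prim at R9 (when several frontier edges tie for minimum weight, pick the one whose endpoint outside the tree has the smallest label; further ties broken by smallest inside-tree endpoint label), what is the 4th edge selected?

Prim, starting at R9.
Step 1: cheapest edge leaving the tree is R2—R9 (2); add R2.
Step 2: cheapest edge leaving the tree is R3—R9 (5); add R3.
Step 3: cheapest edge leaving the tree is R1—R9 (6); add R1.
Step 4: cheapest edge leaving the tree is R3—R6 (8); add R6.
Step 5: cheapest edge leaving the tree is R6—R8 (1); add R8.
Step 6: cheapest edge leaving the tree is R1—R5 (10); add R5.
Step 7: cheapest edge leaving the tree is R2—R7 (12); add R7.
The 4th edge added is R3—R6.

R3-R6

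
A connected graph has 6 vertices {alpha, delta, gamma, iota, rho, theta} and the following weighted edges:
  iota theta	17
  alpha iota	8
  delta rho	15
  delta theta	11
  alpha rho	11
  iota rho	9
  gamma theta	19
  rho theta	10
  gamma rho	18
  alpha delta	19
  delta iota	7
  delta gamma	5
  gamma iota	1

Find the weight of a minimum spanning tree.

33

Prim, starting at theta.
Step 1: cheapest edge leaving the tree is rho theta (10); add rho.
Step 2: cheapest edge leaving the tree is iota rho (9); add iota.
Step 3: cheapest edge leaving the tree is gamma iota (1); add gamma.
Step 4: cheapest edge leaving the tree is delta gamma (5); add delta.
Step 5: cheapest edge leaving the tree is alpha iota (8); add alpha.
MST edges: rho theta, iota rho, gamma iota, delta gamma, alpha iota; total weight 10+9+1+5+8 = 33.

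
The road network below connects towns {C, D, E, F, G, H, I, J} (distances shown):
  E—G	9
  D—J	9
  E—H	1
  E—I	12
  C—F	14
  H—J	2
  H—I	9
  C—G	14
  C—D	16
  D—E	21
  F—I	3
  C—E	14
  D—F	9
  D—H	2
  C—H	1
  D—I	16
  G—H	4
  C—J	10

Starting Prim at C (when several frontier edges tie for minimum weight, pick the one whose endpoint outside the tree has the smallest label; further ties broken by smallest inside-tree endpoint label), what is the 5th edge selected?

G-H

Prim, starting at C.
Step 1: cheapest edge leaving the tree is C—H (1); add H.
Step 2: cheapest edge leaving the tree is E—H (1); add E.
Step 3: cheapest edge leaving the tree is D—H (2); add D.
Step 4: cheapest edge leaving the tree is H—J (2); add J.
Step 5: cheapest edge leaving the tree is G—H (4); add G.
Step 6: cheapest edge leaving the tree is D—F (9); add F.
Step 7: cheapest edge leaving the tree is F—I (3); add I.
The 5th edge added is G—H.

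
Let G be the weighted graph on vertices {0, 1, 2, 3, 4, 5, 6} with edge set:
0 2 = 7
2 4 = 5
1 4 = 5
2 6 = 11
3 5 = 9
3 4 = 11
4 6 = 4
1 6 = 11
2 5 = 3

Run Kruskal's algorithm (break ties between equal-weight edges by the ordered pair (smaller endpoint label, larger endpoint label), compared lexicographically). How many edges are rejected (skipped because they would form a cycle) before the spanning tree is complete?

Kruskal's algorithm — process edges by increasing weight (ties by edge label):
2 5 (3): add. Components now {0} {1} {2,5} {3} {4} {6}
4 6 (4): add. Components now {0} {1} {2,5} {3} {4,6}
1 4 (5): add. Components now {0} {1,4,6} {2,5} {3}
2 4 (5): add. Components now {0} {1,2,4,5,6} {3}
0 2 (7): add. Components now {0,1,2,4,5,6} {3}
3 5 (9): add. Components now {0,1,2,3,4,5,6}
Edges rejected before the tree was complete: 0.

0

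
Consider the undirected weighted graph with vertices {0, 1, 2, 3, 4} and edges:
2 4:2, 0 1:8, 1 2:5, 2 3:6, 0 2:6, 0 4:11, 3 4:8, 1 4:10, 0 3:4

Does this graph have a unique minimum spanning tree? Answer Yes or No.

No

Sort edges by weight, then run Kruskal:
2 4 (2): add. Components now {0} {1} {2,4} {3}
0 3 (4): add. Components now {0,3} {1} {2,4}
1 2 (5): add. Components now {0,3} {1,2,4}
0 2 (6): add. Components now {0,1,2,3,4}
Non-tree edge 2 3 has weight 6, equal to the heaviest edge on its tree cycle — swapping gives another MST of the same weight. Not unique.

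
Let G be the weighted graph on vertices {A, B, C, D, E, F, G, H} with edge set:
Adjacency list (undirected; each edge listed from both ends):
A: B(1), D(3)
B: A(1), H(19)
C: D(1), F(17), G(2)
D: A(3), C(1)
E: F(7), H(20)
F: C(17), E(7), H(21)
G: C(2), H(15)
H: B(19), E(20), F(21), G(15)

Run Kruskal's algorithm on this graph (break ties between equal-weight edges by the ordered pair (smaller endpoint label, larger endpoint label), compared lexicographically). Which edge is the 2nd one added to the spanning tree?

Sort edges by weight, then run Kruskal:
A-B (1): add — endpoints in different components.
C-D (1): add — endpoints in different components.
C-G (2): add — endpoints in different components.
A-D (3): add — endpoints in different components.
E-F (7): add — endpoints in different components.
G-H (15): add — endpoints in different components.
C-F (17): add — endpoints in different components.
The 2nd edge added is C-D.

C-D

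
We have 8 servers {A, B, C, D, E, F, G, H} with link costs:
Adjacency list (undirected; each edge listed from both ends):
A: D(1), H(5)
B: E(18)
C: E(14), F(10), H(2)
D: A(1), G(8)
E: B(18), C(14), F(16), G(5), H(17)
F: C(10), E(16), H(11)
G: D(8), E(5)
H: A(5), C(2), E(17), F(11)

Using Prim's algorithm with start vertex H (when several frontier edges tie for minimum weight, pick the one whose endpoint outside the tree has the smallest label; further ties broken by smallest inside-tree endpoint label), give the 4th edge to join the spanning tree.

Prim, starting at H.
Step 1: frontier [C H 2, A H 5, F H 11, E H 17] → take C H (2); add C.
Step 2: frontier [C F 10, C E 14, A H 5, F H 11, E H 17] → take A H (5); add A.
Step 3: frontier [A D 1, C F 10, C E 14, F H 11, E H 17] → take A D (1); add D.
Step 4: frontier [C F 10, C E 14, D G 8, F H 11, E H 17] → take D G (8); add G.
Step 5: frontier [C F 10, C E 14, E G 5, F H 11, E H 17] → take E G (5); add E.
Step 6: frontier [C F 10, E F 16, B E 18, F H 11] → take C F (10); add F.
Step 7: frontier [B E 18] → take B E (18); add B.
The 4th edge added is D G.

D-G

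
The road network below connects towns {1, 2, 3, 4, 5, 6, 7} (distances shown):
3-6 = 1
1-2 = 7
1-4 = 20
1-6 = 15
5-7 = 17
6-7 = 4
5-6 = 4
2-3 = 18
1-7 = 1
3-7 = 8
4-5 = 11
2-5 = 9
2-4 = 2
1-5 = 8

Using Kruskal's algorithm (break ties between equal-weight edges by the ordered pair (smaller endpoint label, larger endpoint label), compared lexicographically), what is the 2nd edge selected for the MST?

Kruskal's algorithm — process edges by increasing weight (ties by edge label):
1-7 (1): add — endpoints in different components.
3-6 (1): add — endpoints in different components.
2-4 (2): add — endpoints in different components.
5-6 (4): add — endpoints in different components.
6-7 (4): add — endpoints in different components.
1-2 (7): add — endpoints in different components.
The 2nd edge added is 3-6.

3-6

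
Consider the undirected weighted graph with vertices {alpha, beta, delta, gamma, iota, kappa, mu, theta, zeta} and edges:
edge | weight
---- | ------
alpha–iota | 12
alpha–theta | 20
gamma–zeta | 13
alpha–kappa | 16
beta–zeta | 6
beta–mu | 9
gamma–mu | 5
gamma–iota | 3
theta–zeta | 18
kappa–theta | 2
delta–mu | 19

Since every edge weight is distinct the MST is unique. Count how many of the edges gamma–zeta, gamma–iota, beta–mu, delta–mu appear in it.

Sort edges by weight, then run Kruskal:
kappa–theta (2): add — endpoints in different components.
gamma–iota (3): add — endpoints in different components.
gamma–mu (5): add — endpoints in different components.
beta–zeta (6): add — endpoints in different components.
beta–mu (9): add — endpoints in different components.
alpha–iota (12): add — endpoints in different components.
gamma–zeta (13): skip — zeta and gamma already connected.
alpha–kappa (16): add — endpoints in different components.
theta–zeta (18): skip — zeta and theta already connected.
delta–mu (19): add — endpoints in different components.
MST edge set: {kappa–theta, gamma–iota, gamma–mu, beta–zeta, beta–mu, alpha–iota, alpha–kappa, delta–mu}.
Of the listed edges, {gamma–iota, beta–mu, delta–mu} are in the MST → 3.

3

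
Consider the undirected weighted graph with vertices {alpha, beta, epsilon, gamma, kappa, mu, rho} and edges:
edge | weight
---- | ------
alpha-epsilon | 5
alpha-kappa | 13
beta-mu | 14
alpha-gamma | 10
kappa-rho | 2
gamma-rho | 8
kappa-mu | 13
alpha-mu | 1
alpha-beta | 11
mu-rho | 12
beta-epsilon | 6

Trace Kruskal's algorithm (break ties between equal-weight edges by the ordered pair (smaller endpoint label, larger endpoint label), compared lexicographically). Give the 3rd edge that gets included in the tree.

alpha-epsilon

Kruskal's algorithm — process edges by increasing weight (ties by edge label):
alpha-mu (1): add. Components now {gamma} {epsilon} {rho} {kappa} {alpha,mu} {beta}
kappa-rho (2): add. Components now {gamma} {epsilon} {kappa,rho} {alpha,mu} {beta}
alpha-epsilon (5): add. Components now {gamma} {alpha,epsilon,mu} {kappa,rho} {beta}
beta-epsilon (6): add. Components now {gamma} {alpha,beta,epsilon,mu} {kappa,rho}
gamma-rho (8): add. Components now {gamma,kappa,rho} {alpha,beta,epsilon,mu}
alpha-gamma (10): add. Components now {alpha,beta,epsilon,gamma,kappa,mu,rho}
The 3rd edge added is alpha-epsilon.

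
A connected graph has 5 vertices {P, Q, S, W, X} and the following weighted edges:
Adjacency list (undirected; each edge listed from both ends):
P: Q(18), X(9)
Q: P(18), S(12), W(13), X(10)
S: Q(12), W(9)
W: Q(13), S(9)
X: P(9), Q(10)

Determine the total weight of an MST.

Prim's algorithm from W:
Step 1: frontier [S–W 9, Q–W 13] → take S–W (9); add S.
Step 2: frontier [Q–S 12, Q–W 13] → take Q–S (12); add Q.
Step 3: frontier [Q–X 10, P–Q 18] → take Q–X (10); add X.
Step 4: frontier [P–Q 18, P–X 9] → take P–X (9); add P.
MST edges: S–W, Q–S, Q–X, P–X; total weight 9+12+10+9 = 40.

40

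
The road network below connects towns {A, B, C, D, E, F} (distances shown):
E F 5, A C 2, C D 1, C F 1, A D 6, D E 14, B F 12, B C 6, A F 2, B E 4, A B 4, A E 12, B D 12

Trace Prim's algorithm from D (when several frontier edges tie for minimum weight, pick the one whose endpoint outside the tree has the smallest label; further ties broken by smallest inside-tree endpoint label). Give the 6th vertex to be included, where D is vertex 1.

E

Prim, starting at D.
Step 1: frontier [C D 1, A D 6, B D 12, D E 14] → take C D (1); add C.
Step 2: frontier [C F 1, A C 2, B C 6, A D 6, B D 12, D E 14] → take C F (1); add F.
Step 3: frontier [A C 2, B C 6, A D 6, B D 12, D E 14, A F 2, E F 5, B F 12] → take A C (2); add A.
Step 4: frontier [A B 4, A E 12, B C 6, B D 12, D E 14, E F 5, B F 12] → take A B (4); add B.
Step 5: frontier [A E 12, B E 4, D E 14, E F 5] → take B E (4); add E.
Vertex order: D, C, F, A, B, E. The 6th vertex is E.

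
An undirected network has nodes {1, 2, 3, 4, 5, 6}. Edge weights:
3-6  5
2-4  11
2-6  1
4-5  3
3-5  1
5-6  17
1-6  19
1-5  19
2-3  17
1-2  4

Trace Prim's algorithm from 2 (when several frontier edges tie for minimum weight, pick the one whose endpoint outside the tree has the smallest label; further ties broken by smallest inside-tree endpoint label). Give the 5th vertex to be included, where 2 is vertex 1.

Grow the tree from 2 using Prim:
Step 1: cheapest edge leaving the tree is 2-6 (1); add 6.
Step 2: cheapest edge leaving the tree is 1-2 (4); add 1.
Step 3: cheapest edge leaving the tree is 3-6 (5); add 3.
Step 4: cheapest edge leaving the tree is 3-5 (1); add 5.
Step 5: cheapest edge leaving the tree is 4-5 (3); add 4.
Vertex order: 2, 6, 1, 3, 5, 4. The 5th vertex is 5.

5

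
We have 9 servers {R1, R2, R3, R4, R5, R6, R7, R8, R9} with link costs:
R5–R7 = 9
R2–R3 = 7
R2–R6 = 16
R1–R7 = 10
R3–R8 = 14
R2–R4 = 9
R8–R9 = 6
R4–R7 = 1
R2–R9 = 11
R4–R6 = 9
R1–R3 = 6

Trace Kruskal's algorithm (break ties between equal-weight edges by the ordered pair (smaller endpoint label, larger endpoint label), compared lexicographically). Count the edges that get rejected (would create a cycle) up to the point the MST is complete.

1

Sort edges by weight, then run Kruskal:
R4–R7 (1): add — endpoints in different components.
R1–R3 (6): add — endpoints in different components.
R8–R9 (6): add — endpoints in different components.
R2–R3 (7): add — endpoints in different components.
R2–R4 (9): add — endpoints in different components.
R4–R6 (9): add — endpoints in different components.
R5–R7 (9): add — endpoints in different components.
R1–R7 (10): skip — R1 and R7 already connected.
R2–R9 (11): add — endpoints in different components.
Edges rejected before the tree was complete: 1.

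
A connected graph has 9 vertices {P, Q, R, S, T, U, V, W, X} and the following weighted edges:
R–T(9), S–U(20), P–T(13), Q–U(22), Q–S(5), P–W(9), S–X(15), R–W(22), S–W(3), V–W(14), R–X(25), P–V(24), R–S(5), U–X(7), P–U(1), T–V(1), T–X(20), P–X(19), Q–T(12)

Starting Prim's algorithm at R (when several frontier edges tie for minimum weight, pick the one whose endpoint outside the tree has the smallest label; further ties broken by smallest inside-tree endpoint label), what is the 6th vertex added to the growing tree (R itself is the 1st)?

Grow the tree from R using Prim:
Step 1: cheapest edge leaving the tree is R–S (5); add S.
Step 2: cheapest edge leaving the tree is S–W (3); add W.
Step 3: cheapest edge leaving the tree is Q–S (5); add Q.
Step 4: cheapest edge leaving the tree is P–W (9); add P.
Step 5: cheapest edge leaving the tree is P–U (1); add U.
Step 6: cheapest edge leaving the tree is U–X (7); add X.
Step 7: cheapest edge leaving the tree is R–T (9); add T.
Step 8: cheapest edge leaving the tree is T–V (1); add V.
Vertex order: R, S, W, Q, P, U, X, T, V. The 6th vertex is U.

U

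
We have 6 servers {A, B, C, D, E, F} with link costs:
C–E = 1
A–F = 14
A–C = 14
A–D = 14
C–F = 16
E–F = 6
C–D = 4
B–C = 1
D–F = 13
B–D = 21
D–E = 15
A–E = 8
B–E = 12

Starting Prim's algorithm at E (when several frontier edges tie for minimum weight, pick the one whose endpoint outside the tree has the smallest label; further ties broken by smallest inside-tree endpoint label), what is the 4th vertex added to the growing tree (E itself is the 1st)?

D

Prim's algorithm from E:
Step 1: cheapest edge leaving the tree is C–E (1); add C.
Step 2: cheapest edge leaving the tree is B–C (1); add B.
Step 3: cheapest edge leaving the tree is C–D (4); add D.
Step 4: cheapest edge leaving the tree is E–F (6); add F.
Step 5: cheapest edge leaving the tree is A–E (8); add A.
Vertex order: E, C, B, D, F, A. The 4th vertex is D.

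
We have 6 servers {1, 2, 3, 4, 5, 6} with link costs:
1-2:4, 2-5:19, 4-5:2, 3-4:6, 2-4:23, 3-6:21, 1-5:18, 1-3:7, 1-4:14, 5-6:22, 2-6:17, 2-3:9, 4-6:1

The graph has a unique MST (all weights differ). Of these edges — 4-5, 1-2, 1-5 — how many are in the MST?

2

Kruskal: consider edges lightest-first.
4-6 (1): add — endpoints in different components.
4-5 (2): add — endpoints in different components.
1-2 (4): add — endpoints in different components.
3-4 (6): add — endpoints in different components.
1-3 (7): add — endpoints in different components.
MST edge set: {4-6, 4-5, 1-2, 3-4, 1-3}.
Of the listed edges, {4-5, 1-2} are in the MST → 2.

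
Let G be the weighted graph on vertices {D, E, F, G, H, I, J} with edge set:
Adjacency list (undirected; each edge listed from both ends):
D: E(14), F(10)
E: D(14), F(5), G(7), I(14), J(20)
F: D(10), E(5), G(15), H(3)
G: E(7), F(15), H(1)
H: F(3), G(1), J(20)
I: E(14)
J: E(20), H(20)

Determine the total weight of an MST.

Sort edges by weight, then run Kruskal:
G-H (1): add — endpoints in different components.
F-H (3): add — endpoints in different components.
E-F (5): add — endpoints in different components.
E-G (7): skip — E and G already connected.
D-F (10): add — endpoints in different components.
D-E (14): skip — D and E already connected.
E-I (14): add — endpoints in different components.
F-G (15): skip — F and G already connected.
E-J (20): add — endpoints in different components.
MST edges: G-H, F-H, E-F, D-F, E-I, E-J; total weight 1+3+5+10+14+20 = 53.

53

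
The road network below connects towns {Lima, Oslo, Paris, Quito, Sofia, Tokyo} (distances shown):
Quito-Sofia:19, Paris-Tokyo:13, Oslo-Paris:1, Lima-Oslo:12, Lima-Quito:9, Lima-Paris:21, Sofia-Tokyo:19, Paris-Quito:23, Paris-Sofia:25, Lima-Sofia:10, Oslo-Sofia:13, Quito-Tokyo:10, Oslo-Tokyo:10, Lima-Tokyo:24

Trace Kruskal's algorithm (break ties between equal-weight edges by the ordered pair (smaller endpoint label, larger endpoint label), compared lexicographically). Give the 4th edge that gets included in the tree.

Oslo-Tokyo

Kruskal: consider edges lightest-first.
Oslo-Paris (1): add — endpoints in different components.
Lima-Quito (9): add — endpoints in different components.
Lima-Sofia (10): add — endpoints in different components.
Oslo-Tokyo (10): add — endpoints in different components.
Quito-Tokyo (10): add — endpoints in different components.
The 4th edge added is Oslo-Tokyo.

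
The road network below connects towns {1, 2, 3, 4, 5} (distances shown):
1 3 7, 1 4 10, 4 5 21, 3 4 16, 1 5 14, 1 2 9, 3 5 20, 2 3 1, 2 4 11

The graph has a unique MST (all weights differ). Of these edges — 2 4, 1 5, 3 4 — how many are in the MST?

1

Sort edges by weight, then run Kruskal:
2 3 (1): add. Components now {1} {2,3} {4} {5}
1 3 (7): add. Components now {1,2,3} {4} {5}
1 2 (9): skip — 1 and 2 already connected.
1 4 (10): add. Components now {1,2,3,4} {5}
2 4 (11): skip — 2 and 4 already connected.
1 5 (14): add. Components now {1,2,3,4,5}
MST edge set: {2 3, 1 3, 1 4, 1 5}.
Of the listed edges, {1 5} are in the MST → 1.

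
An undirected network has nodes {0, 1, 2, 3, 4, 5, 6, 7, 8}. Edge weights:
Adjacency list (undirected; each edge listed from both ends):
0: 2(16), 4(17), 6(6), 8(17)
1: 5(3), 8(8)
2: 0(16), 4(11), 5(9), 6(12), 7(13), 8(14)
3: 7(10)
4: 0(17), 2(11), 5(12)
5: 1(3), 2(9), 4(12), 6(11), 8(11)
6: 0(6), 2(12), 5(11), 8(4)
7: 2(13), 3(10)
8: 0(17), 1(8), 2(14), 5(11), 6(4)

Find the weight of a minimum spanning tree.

Grow the tree from 7 using Prim:
Step 1: cheapest edge leaving the tree is 3—7 (10); add 3.
Step 2: cheapest edge leaving the tree is 2—7 (13); add 2.
Step 3: cheapest edge leaving the tree is 2—5 (9); add 5.
Step 4: cheapest edge leaving the tree is 1—5 (3); add 1.
Step 5: cheapest edge leaving the tree is 1—8 (8); add 8.
Step 6: cheapest edge leaving the tree is 6—8 (4); add 6.
Step 7: cheapest edge leaving the tree is 0—6 (6); add 0.
Step 8: cheapest edge leaving the tree is 2—4 (11); add 4.
MST edges: 3—7, 2—7, 2—5, 1—5, 1—8, 6—8, 0—6, 2—4; total weight 10+13+9+3+8+4+6+11 = 64.

64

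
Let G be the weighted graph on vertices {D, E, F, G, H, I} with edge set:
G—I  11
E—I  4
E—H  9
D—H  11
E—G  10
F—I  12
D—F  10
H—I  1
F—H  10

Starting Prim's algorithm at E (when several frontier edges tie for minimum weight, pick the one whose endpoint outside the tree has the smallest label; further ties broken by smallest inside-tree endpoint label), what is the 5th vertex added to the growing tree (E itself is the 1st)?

Grow the tree from E using Prim:
Step 1: frontier [E—I 4, E—H 9, E—G 10] → take E—I (4); add I.
Step 2: frontier [E—H 9, E—G 10, H—I 1, G—I 11, F—I 12] → take H—I (1); add H.
Step 3: frontier [E—G 10, F—H 10, D—H 11, G—I 11, F—I 12] → take F—H (10); add F.
Step 4: frontier [E—G 10, D—F 10, D—H 11, G—I 11] → take D—F (10); add D.
Step 5: frontier [E—G 10, G—I 11] → take E—G (10); add G.
Vertex order: E, I, H, F, D, G. The 5th vertex is D.

D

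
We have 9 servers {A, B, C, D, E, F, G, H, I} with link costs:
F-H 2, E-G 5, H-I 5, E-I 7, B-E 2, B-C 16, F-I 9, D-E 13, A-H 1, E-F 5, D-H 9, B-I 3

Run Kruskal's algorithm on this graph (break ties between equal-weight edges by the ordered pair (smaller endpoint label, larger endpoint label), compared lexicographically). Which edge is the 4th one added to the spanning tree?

Kruskal: consider edges lightest-first.
A-H (1): add — endpoints in different components.
B-E (2): add — endpoints in different components.
F-H (2): add — endpoints in different components.
B-I (3): add — endpoints in different components.
E-F (5): add — endpoints in different components.
E-G (5): add — endpoints in different components.
H-I (5): skip — H and I already connected.
E-I (7): skip — E and I already connected.
D-H (9): add — endpoints in different components.
F-I (9): skip — F and I already connected.
D-E (13): skip — D and E already connected.
B-C (16): add — endpoints in different components.
The 4th edge added is B-I.

B-I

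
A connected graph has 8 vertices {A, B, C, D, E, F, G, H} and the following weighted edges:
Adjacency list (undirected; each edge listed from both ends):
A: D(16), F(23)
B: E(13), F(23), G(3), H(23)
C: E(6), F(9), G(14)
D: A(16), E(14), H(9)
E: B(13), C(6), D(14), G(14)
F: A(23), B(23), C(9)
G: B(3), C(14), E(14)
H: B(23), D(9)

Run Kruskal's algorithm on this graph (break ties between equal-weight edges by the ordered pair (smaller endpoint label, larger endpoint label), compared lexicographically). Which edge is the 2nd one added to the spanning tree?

C-E

Kruskal: consider edges lightest-first.
B-G (3): add — endpoints in different components.
C-E (6): add — endpoints in different components.
C-F (9): add — endpoints in different components.
D-H (9): add — endpoints in different components.
B-E (13): add — endpoints in different components.
C-G (14): skip — C and G already connected.
D-E (14): add — endpoints in different components.
E-G (14): skip — E and G already connected.
A-D (16): add — endpoints in different components.
The 2nd edge added is C-E.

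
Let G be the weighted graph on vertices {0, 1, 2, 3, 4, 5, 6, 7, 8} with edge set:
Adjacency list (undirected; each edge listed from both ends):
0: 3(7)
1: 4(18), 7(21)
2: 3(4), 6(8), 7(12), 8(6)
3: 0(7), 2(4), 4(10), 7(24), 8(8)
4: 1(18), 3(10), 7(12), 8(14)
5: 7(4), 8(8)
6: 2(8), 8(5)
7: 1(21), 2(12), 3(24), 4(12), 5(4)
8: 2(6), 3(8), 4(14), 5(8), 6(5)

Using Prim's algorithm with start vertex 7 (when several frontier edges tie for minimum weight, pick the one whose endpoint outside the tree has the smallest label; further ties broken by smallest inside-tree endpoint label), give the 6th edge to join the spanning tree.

0-3

Prim's algorithm from 7:
Step 1: cheapest edge leaving the tree is 5-7 (4); add 5.
Step 2: cheapest edge leaving the tree is 5-8 (8); add 8.
Step 3: cheapest edge leaving the tree is 6-8 (5); add 6.
Step 4: cheapest edge leaving the tree is 2-8 (6); add 2.
Step 5: cheapest edge leaving the tree is 2-3 (4); add 3.
Step 6: cheapest edge leaving the tree is 0-3 (7); add 0.
Step 7: cheapest edge leaving the tree is 3-4 (10); add 4.
Step 8: cheapest edge leaving the tree is 1-4 (18); add 1.
The 6th edge added is 0-3.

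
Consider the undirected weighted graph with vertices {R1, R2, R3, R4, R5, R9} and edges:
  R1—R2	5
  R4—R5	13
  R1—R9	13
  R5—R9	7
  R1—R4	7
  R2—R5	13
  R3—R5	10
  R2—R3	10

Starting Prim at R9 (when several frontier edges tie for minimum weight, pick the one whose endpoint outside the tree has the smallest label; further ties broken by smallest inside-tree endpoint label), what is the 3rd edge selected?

R2-R3

Prim, starting at R9.
Step 1: cheapest edge leaving the tree is R5—R9 (7); add R5.
Step 2: cheapest edge leaving the tree is R3—R5 (10); add R3.
Step 3: cheapest edge leaving the tree is R2—R3 (10); add R2.
Step 4: cheapest edge leaving the tree is R1—R2 (5); add R1.
Step 5: cheapest edge leaving the tree is R1—R4 (7); add R4.
The 3rd edge added is R2—R3.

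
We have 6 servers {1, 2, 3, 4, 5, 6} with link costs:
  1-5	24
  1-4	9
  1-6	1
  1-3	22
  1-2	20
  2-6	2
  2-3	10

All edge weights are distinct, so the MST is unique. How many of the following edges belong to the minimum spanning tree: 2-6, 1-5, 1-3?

Kruskal: consider edges lightest-first.
1-6 (1): add — endpoints in different components.
2-6 (2): add — endpoints in different components.
1-4 (9): add — endpoints in different components.
2-3 (10): add — endpoints in different components.
1-2 (20): skip — 1 and 2 already connected.
1-3 (22): skip — 1 and 3 already connected.
1-5 (24): add — endpoints in different components.
MST edge set: {1-6, 2-6, 1-4, 2-3, 1-5}.
Of the listed edges, {2-6, 1-5} are in the MST → 2.

2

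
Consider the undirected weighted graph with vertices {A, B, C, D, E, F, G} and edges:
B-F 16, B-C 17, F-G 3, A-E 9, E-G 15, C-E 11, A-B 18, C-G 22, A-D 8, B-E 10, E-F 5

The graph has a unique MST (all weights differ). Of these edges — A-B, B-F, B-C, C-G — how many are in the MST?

0

Kruskal's algorithm — process edges by increasing weight (ties by edge label):
F-G (3): add — endpoints in different components.
E-F (5): add — endpoints in different components.
A-D (8): add — endpoints in different components.
A-E (9): add — endpoints in different components.
B-E (10): add — endpoints in different components.
C-E (11): add — endpoints in different components.
MST edge set: {F-G, E-F, A-D, A-E, B-E, C-E}.
Of the listed edges, {} are in the MST → 0.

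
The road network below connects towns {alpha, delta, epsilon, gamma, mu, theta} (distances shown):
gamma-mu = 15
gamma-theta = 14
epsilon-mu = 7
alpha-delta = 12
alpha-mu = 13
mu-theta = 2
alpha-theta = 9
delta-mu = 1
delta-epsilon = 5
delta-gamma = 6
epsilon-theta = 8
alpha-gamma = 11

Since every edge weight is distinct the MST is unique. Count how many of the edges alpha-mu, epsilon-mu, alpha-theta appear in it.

Kruskal's algorithm — process edges by increasing weight (ties by edge label):
delta-mu (1): add. Components now {gamma} {epsilon} {theta} {delta,mu} {alpha}
mu-theta (2): add. Components now {gamma} {epsilon} {delta,mu,theta} {alpha}
delta-epsilon (5): add. Components now {gamma} {delta,epsilon,mu,theta} {alpha}
delta-gamma (6): add. Components now {delta,epsilon,gamma,mu,theta} {alpha}
epsilon-mu (7): skip — epsilon and mu already connected.
epsilon-theta (8): skip — epsilon and theta already connected.
alpha-theta (9): add. Components now {alpha,delta,epsilon,gamma,mu,theta}
MST edge set: {delta-mu, mu-theta, delta-epsilon, delta-gamma, alpha-theta}.
Of the listed edges, {alpha-theta} are in the MST → 1.

1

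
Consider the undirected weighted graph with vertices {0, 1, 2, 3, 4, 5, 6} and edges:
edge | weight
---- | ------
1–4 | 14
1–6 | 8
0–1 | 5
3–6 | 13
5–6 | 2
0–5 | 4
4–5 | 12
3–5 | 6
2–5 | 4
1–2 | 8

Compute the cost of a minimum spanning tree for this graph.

Grow the tree from 6 using Prim:
Step 1: frontier [5–6 2, 1–6 8, 3–6 13] → take 5–6 (2); add 5.
Step 2: frontier [0–5 4, 2–5 4, 3–5 6, 4–5 12, 1–6 8, 3–6 13] → take 0–5 (4); add 0.
Step 3: frontier [0–1 5, 2–5 4, 3–5 6, 4–5 12, 1–6 8, 3–6 13] → take 2–5 (4); add 2.
Step 4: frontier [0–1 5, 1–2 8, 3–5 6, 4–5 12, 1–6 8, 3–6 13] → take 0–1 (5); add 1.
Step 5: frontier [1–4 14, 3–5 6, 4–5 12, 3–6 13] → take 3–5 (6); add 3.
Step 6: frontier [1–4 14, 4–5 12] → take 4–5 (12); add 4.
MST edges: 5–6, 0–5, 2–5, 0–1, 3–5, 4–5; total weight 2+4+4+5+6+12 = 33.

33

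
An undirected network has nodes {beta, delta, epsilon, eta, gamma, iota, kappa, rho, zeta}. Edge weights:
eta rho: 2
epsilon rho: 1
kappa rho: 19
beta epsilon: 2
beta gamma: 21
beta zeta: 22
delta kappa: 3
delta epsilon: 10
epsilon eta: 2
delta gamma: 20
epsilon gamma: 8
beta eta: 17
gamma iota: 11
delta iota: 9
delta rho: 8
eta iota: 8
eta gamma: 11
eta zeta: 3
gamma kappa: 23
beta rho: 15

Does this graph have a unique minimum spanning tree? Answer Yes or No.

Sort edges by weight, then run Kruskal:
epsilon rho (1): add — endpoints in different components.
beta epsilon (2): add — endpoints in different components.
epsilon eta (2): add — endpoints in different components.
eta rho (2): skip — eta and rho already connected.
delta kappa (3): add — endpoints in different components.
eta zeta (3): add — endpoints in different components.
delta rho (8): add — endpoints in different components.
epsilon gamma (8): add — endpoints in different components.
eta iota (8): add — endpoints in different components.
Non-tree edge eta rho has weight 2, equal to the heaviest edge on its tree cycle — swapping gives another MST of the same weight. Not unique.

No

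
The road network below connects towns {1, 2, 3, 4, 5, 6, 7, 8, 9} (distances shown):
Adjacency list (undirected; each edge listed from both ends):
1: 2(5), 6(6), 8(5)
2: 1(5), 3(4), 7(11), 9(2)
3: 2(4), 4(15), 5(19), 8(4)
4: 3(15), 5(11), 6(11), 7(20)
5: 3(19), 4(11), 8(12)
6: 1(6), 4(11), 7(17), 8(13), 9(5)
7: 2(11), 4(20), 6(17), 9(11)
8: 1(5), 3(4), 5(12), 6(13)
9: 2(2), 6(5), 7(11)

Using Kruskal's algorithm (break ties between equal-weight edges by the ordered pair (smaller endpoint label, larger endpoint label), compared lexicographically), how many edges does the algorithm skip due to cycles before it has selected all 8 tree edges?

Sort edges by weight, then run Kruskal:
2 9 (2): add — endpoints in different components.
2 3 (4): add — endpoints in different components.
3 8 (4): add — endpoints in different components.
1 2 (5): add — endpoints in different components.
1 8 (5): skip — 1 and 8 already connected.
6 9 (5): add — endpoints in different components.
1 6 (6): skip — 1 and 6 already connected.
2 7 (11): add — endpoints in different components.
4 5 (11): add — endpoints in different components.
4 6 (11): add — endpoints in different components.
Edges rejected before the tree was complete: 2.

2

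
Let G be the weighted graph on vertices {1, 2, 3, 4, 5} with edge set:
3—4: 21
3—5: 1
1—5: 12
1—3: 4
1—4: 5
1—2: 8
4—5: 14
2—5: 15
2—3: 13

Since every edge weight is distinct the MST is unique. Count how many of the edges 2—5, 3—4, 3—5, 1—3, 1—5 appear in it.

2

Kruskal: consider edges lightest-first.
3—5 (1): add — endpoints in different components.
1—3 (4): add — endpoints in different components.
1—4 (5): add — endpoints in different components.
1—2 (8): add — endpoints in different components.
MST edge set: {3—5, 1—3, 1—4, 1—2}.
Of the listed edges, {3—5, 1—3} are in the MST → 2.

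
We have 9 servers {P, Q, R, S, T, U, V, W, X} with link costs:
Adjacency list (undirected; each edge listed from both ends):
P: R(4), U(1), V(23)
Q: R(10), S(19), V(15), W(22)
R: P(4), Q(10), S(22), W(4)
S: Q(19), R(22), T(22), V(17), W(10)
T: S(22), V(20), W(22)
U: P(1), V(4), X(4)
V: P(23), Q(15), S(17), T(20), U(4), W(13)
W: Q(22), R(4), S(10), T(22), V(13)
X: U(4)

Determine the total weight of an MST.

Prim, starting at Q.
Step 1: cheapest edge leaving the tree is Q-R (10); add R.
Step 2: cheapest edge leaving the tree is P-R (4); add P.
Step 3: cheapest edge leaving the tree is P-U (1); add U.
Step 4: cheapest edge leaving the tree is U-V (4); add V.
Step 5: cheapest edge leaving the tree is R-W (4); add W.
Step 6: cheapest edge leaving the tree is U-X (4); add X.
Step 7: cheapest edge leaving the tree is S-W (10); add S.
Step 8: cheapest edge leaving the tree is T-V (20); add T.
MST edges: Q-R, P-R, P-U, U-V, R-W, U-X, S-W, T-V; total weight 10+4+1+4+4+4+10+20 = 57.

57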